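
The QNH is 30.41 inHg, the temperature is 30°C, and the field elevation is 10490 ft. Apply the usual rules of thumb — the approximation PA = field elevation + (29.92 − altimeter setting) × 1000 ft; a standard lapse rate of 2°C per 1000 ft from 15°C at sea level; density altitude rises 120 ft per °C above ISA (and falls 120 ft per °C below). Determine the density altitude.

Pressure altitude = 10490 + (29.92 − 30.41) × 1000 = 10490 + (-490) = 10000 ft.
ISA temperature at 10000 ft = 15 − 2 × (10000/1000) = -5°C.
ISA deviation = 30 − (-5) = +35°C.
Density altitude = 10000 + 120 × (35) = 14200 ft.

14200 ft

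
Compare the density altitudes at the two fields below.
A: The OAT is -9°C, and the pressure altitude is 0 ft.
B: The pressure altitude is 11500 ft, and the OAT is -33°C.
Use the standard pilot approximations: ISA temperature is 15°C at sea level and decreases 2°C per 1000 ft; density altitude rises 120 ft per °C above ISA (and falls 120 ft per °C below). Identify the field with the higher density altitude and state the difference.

B by 11380 ft

A: ISA temp = 15°C, deviation -24°C, DA = 0 + 120 × (-24) = -2880 ft.
B: ISA temp = -8°C, deviation -25°C, DA = 11500 + 120 × (-25) = 8500 ft.
B is higher by 8500 − (-2880) = 11380 ft.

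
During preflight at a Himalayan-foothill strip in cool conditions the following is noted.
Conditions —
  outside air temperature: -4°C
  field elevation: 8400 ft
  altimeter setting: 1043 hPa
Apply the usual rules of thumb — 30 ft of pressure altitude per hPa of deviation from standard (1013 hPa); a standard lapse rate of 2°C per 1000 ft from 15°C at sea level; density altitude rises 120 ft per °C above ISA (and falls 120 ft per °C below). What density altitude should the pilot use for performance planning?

7020 ft

Pressure altitude = 8400 + (1013 − 1043) × 30 = 8400 + (-900) = 7500 ft.
ISA temperature at 7500 ft = 15 − 2 × (7500/1000) = 0°C.
ISA deviation = -4 − 0 = -4°C.
Density altitude = 7500 + 120 × (-4) = 7020 ft.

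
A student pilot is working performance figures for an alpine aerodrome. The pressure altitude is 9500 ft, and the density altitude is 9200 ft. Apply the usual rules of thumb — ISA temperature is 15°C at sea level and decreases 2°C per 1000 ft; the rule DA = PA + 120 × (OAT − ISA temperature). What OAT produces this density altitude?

Density altitude − pressure altitude = 9200 − 9500 = -300 ft.
At 120 ft/°C that is an ISA deviation of -300/120 = -2.5°C.
ISA temperature at 9500 ft = 15 − 2 × (9500/1000) = -4°C.
OAT = ISA + deviation = -4 + (-2.5) = -6.5°C.

-6.5°C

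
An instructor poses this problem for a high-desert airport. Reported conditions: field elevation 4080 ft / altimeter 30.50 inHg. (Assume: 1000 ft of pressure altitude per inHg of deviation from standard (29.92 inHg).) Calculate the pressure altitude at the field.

Pressure correction = (29.92 − 30.50) × 1000 = -580 ft.
Pressure altitude = 4080 + (-580) = 3500 ft.

3500 ft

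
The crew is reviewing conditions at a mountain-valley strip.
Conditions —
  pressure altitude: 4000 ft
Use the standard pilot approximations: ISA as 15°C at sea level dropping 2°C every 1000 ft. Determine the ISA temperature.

ISA temperature = 15 − 2 × (4000/1000) = 15 − 8 = 7°C.

7°C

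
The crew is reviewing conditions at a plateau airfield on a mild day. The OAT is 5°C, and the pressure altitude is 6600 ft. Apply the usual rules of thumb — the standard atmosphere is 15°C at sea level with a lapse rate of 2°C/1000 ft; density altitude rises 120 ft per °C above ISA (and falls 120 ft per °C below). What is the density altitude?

6984 ft

ISA temperature at 6600 ft = 15 − 2 × (6600/1000) = 1.8°C.
ISA deviation = 5 − 1.8 = +3.2°C.
Density altitude = 6600 + 120 × (3.2) = 6600 + (+384) = 6984 ft.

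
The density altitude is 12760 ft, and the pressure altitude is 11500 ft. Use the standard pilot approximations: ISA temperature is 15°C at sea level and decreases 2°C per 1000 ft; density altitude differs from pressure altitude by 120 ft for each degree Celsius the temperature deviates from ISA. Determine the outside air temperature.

Density altitude − pressure altitude = 12760 − 11500 = +1260 ft.
At 120 ft/°C that is an ISA deviation of 1260/120 = +10.5°C.
ISA temperature at 11500 ft = 15 − 2 × (11500/1000) = -8°C.
OAT = ISA + deviation = -8 + (+10.5) = 2.5°C.

2.5°C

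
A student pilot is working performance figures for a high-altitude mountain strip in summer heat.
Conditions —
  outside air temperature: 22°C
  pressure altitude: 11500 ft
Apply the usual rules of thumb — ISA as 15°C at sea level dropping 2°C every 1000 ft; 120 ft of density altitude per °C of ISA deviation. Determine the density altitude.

ISA temperature at 11500 ft = 15 − 2 × (11500/1000) = -8°C.
ISA deviation = 22 − (-8) = +30°C.
Density altitude = 11500 + 120 × (30) = 11500 + (+3600) = 15100 ft.

15100 ft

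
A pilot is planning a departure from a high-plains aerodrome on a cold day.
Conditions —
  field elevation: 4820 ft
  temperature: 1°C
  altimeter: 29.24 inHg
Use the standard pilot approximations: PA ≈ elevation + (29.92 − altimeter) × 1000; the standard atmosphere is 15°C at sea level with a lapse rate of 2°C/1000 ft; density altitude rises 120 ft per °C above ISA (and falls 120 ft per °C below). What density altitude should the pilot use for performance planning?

Pressure altitude = 4820 + (29.92 − 29.24) × 1000 = 4820 + (+680) = 5500 ft.
ISA temperature at 5500 ft = 15 − 2 × (5500/1000) = 4°C.
ISA deviation = 1 − 4 = -3°C.
Density altitude = 5500 + 120 × (-3) = 5140 ft.

5140 ft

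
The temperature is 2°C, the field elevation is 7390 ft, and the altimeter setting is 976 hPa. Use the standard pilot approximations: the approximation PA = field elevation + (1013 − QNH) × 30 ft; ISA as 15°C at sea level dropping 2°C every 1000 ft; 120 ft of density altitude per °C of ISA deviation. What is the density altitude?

8980 ft

Pressure altitude = 7390 + (1013 − 976) × 30 = 7390 + (+1110) = 8500 ft.
ISA temperature at 8500 ft = 15 − 2 × (8500/1000) = -2°C.
ISA deviation = 2 − (-2) = +4°C.
Density altitude = 8500 + 120 × (4) = 8980 ft.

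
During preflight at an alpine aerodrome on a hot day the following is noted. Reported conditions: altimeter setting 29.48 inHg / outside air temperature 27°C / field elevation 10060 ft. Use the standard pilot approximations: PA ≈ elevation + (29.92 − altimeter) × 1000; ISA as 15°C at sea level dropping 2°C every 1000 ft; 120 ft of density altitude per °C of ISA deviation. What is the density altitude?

14460 ft

Pressure altitude = 10060 + (29.92 − 29.48) × 1000 = 10060 + (+440) = 10500 ft.
ISA temperature at 10500 ft = 15 − 2 × (10500/1000) = -6°C.
ISA deviation = 27 − (-6) = +33°C.
Density altitude = 10500 + 120 × (33) = 14460 ft.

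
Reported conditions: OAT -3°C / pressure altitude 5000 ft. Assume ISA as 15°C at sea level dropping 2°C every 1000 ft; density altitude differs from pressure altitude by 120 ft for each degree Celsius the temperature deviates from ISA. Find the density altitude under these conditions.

ISA temperature at 5000 ft = 15 − 2 × (5000/1000) = 5°C.
ISA deviation = -3 − 5 = -8°C.
Density altitude = 5000 + 120 × (-8) = 5000 + (-960) = 4040 ft.

4040 ft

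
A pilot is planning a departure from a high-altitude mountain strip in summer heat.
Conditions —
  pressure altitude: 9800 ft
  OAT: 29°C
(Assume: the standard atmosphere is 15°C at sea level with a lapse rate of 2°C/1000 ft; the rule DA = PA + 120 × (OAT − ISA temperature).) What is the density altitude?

13832 ft

ISA temperature at 9800 ft = 15 − 2 × (9800/1000) = -4.6°C.
ISA deviation = 29 − (-4.6) = +33.6°C.
Density altitude = 9800 + 120 × (33.6) = 9800 + (+4032) = 13832 ft.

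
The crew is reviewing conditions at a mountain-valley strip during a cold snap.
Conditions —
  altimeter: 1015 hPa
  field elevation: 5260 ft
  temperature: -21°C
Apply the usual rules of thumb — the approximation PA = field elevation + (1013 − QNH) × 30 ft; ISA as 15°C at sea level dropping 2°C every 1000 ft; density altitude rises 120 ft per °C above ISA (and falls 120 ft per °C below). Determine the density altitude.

Pressure altitude = 5260 + (1013 − 1015) × 30 = 5260 + (-60) = 5200 ft.
ISA temperature at 5200 ft = 15 − 2 × (5200/1000) = 4.6°C.
ISA deviation = -21 − 4.6 = -25.6°C.
Density altitude = 5200 + 120 × (-25.6) = 2128 ft.

2128 ft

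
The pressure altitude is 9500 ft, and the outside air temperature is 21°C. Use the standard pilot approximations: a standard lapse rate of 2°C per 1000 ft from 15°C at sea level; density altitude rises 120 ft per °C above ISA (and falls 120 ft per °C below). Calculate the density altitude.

12500 ft

ISA temperature at 9500 ft = 15 − 2 × (9500/1000) = -4°C.
ISA deviation = 21 − (-4) = +25°C.
Density altitude = 9500 + 120 × (25) = 9500 + (+3000) = 12500 ft.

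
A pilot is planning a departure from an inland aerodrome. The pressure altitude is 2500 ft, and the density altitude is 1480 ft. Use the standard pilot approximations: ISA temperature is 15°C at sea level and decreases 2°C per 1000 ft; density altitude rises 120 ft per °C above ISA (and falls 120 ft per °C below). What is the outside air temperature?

1.5°C

Density altitude − pressure altitude = 1480 − 2500 = -1020 ft.
At 120 ft/°C that is an ISA deviation of -1020/120 = -8.5°C.
ISA temperature at 2500 ft = 15 − 2 × (2500/1000) = 10°C.
OAT = ISA + deviation = 10 + (-8.5) = 1.5°C.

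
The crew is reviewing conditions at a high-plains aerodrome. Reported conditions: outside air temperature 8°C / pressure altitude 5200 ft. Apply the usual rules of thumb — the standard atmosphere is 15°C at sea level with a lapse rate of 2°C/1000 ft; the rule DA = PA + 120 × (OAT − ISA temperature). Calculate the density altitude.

ISA temperature at 5200 ft = 15 − 2 × (5200/1000) = 4.6°C.
ISA deviation = 8 − 4.6 = +3.4°C.
Density altitude = 5200 + 120 × (3.4) = 5200 + (+408) = 5608 ft.

5608 ft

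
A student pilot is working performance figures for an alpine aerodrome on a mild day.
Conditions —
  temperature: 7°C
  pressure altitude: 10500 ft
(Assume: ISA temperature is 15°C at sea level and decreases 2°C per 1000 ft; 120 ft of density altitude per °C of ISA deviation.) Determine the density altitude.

ISA temperature at 10500 ft = 15 − 2 × (10500/1000) = -6°C.
ISA deviation = 7 − (-6) = +13°C.
Density altitude = 10500 + 120 × (13) = 10500 + (+1560) = 12060 ft.

12060 ft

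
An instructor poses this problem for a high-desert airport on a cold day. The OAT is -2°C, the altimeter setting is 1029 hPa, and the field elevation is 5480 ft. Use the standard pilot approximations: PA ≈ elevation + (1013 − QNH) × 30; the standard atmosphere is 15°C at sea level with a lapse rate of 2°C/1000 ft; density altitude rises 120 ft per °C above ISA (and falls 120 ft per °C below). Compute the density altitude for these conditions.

Pressure altitude = 5480 + (1013 − 1029) × 30 = 5480 + (-480) = 5000 ft.
ISA temperature at 5000 ft = 15 − 2 × (5000/1000) = 5°C.
ISA deviation = -2 − 5 = -7°C.
Density altitude = 5000 + 120 × (-7) = 4160 ft.

4160 ft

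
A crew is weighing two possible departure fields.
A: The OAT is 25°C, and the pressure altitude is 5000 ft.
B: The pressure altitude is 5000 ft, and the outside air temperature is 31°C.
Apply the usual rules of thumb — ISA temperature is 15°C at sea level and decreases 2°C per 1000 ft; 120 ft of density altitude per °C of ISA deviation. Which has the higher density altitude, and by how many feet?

A: ISA temp = 5°C, deviation +20°C, DA = 5000 + 120 × 20 = 7400 ft.
B: ISA temp = 5°C, deviation +26°C, DA = 5000 + 120 × 26 = 8120 ft.
B is higher by 8120 − 7400 = 720 ft.

B by 720 ft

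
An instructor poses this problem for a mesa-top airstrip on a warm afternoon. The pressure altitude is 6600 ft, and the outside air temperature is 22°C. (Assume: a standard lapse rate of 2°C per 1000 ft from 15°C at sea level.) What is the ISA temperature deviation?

ISA+20.2°C

ISA temperature at 6600 ft = 15 − 2 × (6600/1000) = 1.8°C.
Deviation = OAT − ISA = 22 − 1.8 = +20.2°C.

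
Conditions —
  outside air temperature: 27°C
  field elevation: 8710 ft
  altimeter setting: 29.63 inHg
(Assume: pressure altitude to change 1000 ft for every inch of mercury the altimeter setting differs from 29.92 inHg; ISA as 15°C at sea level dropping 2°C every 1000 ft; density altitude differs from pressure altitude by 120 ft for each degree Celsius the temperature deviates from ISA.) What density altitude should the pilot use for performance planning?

Pressure altitude = 8710 + (29.92 − 29.63) × 1000 = 8710 + (+290) = 9000 ft.
ISA temperature at 9000 ft = 15 − 2 × (9000/1000) = -3°C.
ISA deviation = 27 − (-3) = +30°C.
Density altitude = 9000 + 120 × (30) = 12600 ft.

12600 ft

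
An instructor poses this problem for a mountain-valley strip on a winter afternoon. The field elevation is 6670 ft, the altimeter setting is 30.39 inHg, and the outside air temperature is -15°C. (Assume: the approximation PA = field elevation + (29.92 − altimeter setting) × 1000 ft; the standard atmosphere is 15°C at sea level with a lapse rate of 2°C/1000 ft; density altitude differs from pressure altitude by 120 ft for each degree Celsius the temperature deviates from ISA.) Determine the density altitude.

4088 ft

Pressure altitude = 6670 + (29.92 − 30.39) × 1000 = 6670 + (-470) = 6200 ft.
ISA temperature at 6200 ft = 15 − 2 × (6200/1000) = 2.6°C.
ISA deviation = -15 − 2.6 = -17.6°C.
Density altitude = 6200 + 120 × (-17.6) = 4088 ft.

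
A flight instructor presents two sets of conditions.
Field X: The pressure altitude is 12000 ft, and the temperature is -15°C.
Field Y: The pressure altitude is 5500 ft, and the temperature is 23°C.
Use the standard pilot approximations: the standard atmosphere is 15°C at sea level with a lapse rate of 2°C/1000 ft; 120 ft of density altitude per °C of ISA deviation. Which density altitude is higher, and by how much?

Field X: ISA temp = -9°C, deviation -6°C, DA = 12000 + 120 × (-6) = 11280 ft.
Field Y: ISA temp = 4°C, deviation +19°C, DA = 5500 + 120 × 19 = 7780 ft.
Field X is higher by 11280 − 7780 = 3500 ft.

Field X by 3500 ft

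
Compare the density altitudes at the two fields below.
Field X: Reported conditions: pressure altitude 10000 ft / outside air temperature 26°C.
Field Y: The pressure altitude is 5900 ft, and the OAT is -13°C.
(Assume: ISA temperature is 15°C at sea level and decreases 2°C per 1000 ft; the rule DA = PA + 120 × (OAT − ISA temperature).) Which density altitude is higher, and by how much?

Field X: ISA temp = -5°C, deviation +31°C, DA = 10000 + 120 × 31 = 13720 ft.
Field Y: ISA temp = 3.2°C, deviation -16.2°C, DA = 5900 + 120 × (-16.2) = 3956 ft.
Field X is higher by 13720 − 3956 = 9764 ft.

Field X by 9764 ft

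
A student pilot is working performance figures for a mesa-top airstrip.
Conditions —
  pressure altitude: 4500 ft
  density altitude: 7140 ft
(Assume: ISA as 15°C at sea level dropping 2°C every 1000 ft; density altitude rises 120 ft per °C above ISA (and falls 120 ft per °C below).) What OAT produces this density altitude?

Density altitude − pressure altitude = 7140 − 4500 = +2640 ft.
At 120 ft/°C that is an ISA deviation of 2640/120 = +22°C.
ISA temperature at 4500 ft = 15 − 2 × (4500/1000) = 6°C.
OAT = ISA + deviation = 6 + (+22) = 28°C.

28°C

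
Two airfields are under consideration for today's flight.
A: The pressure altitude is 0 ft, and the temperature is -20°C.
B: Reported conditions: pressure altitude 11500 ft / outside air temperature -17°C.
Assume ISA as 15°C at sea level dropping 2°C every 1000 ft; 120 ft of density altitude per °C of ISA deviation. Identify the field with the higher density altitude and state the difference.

B by 14620 ft

A: ISA temp = 15°C, deviation -35°C, DA = 0 + 120 × (-35) = -4200 ft.
B: ISA temp = -8°C, deviation -9°C, DA = 11500 + 120 × (-9) = 10420 ft.
B is higher by 10420 − (-4200) = 14620 ft.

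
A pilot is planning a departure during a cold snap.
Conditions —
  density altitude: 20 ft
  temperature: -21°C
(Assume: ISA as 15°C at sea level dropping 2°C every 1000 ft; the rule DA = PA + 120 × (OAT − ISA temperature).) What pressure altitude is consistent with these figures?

DA = PA + 120 × (OAT − (15 − 2·PA/1000)) = PA + 120·OAT − 1800 + 0.24·PA = 1.24·PA + 120·OAT − 1800.
So 1.24·PA = 20 − 120 × (-21) + 1800 = 4340.
PA = 4340 / 1.24 = 3500 ft.

3500 ft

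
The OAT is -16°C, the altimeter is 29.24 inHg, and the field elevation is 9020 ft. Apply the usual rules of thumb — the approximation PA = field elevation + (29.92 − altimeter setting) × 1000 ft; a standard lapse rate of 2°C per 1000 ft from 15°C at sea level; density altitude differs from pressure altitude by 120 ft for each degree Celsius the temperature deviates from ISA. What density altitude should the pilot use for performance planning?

8308 ft

Pressure altitude = 9020 + (29.92 − 29.24) × 1000 = 9020 + (+680) = 9700 ft.
ISA temperature at 9700 ft = 15 − 2 × (9700/1000) = -4.4°C.
ISA deviation = -16 − (-4.4) = -11.6°C.
Density altitude = 9700 + 120 × (-11.6) = 8308 ft.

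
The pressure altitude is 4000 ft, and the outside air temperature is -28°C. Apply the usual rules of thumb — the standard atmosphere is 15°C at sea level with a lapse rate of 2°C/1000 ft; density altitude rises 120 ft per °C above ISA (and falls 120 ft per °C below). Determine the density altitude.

-200 ft

ISA temperature at 4000 ft = 15 − 2 × (4000/1000) = 7°C.
ISA deviation = -28 − 7 = -35°C.
Density altitude = 4000 + 120 × (-35) = 4000 + (-4200) = -200 ft.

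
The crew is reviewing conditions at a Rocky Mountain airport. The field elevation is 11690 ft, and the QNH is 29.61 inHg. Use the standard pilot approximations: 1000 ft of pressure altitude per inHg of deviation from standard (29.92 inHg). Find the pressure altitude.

Pressure correction = (29.92 − 29.61) × 1000 = +310 ft.
Pressure altitude = 11690 + (+310) = 12000 ft.

12000 ft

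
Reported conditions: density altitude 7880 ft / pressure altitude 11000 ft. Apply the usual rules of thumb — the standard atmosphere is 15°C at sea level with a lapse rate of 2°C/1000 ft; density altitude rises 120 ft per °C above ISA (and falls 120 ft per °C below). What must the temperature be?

-33°C

Density altitude − pressure altitude = 7880 − 11000 = -3120 ft.
At 120 ft/°C that is an ISA deviation of -3120/120 = -26°C.
ISA temperature at 11000 ft = 15 − 2 × (11000/1000) = -7°C.
OAT = ISA + deviation = -7 + (-26) = -33°C.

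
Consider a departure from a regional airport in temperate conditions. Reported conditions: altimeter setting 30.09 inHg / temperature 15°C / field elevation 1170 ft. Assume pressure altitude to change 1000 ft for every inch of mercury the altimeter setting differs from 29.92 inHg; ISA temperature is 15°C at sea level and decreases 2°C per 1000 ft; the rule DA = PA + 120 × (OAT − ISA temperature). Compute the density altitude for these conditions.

1240 ft

Pressure altitude = 1170 + (29.92 − 30.09) × 1000 = 1170 + (-170) = 1000 ft.
ISA temperature at 1000 ft = 15 − 2 × (1000/1000) = 13°C.
ISA deviation = 15 − 13 = +2°C.
Density altitude = 1000 + 120 × (2) = 1240 ft.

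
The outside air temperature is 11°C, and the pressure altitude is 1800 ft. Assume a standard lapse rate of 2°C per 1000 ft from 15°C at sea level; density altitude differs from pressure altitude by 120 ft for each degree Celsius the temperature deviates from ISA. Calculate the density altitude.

ISA temperature at 1800 ft = 15 − 2 × (1800/1000) = 11.4°C.
ISA deviation = 11 − 11.4 = -0.4°C.
Density altitude = 1800 + 120 × (-0.4) = 1800 + (-48) = 1752 ft.

1752 ft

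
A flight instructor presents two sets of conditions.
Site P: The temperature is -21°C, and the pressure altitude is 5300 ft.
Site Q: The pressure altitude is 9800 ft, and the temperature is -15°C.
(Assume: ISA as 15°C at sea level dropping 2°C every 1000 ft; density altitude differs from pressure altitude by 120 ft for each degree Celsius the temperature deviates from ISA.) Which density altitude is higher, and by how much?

Site P: ISA temp = 4.4°C, deviation -25.4°C, DA = 5300 + 120 × (-25.4) = 2252 ft.
Site Q: ISA temp = -4.6°C, deviation -10.4°C, DA = 9800 + 120 × (-10.4) = 8552 ft.
Site Q is higher by 8552 − 2252 = 6300 ft.

Site Q by 6300 ft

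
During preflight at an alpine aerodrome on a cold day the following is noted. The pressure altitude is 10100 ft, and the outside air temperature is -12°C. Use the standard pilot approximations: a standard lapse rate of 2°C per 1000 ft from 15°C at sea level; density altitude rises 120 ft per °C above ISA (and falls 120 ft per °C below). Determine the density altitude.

9284 ft

ISA temperature at 10100 ft = 15 − 2 × (10100/1000) = -5.2°C.
ISA deviation = -12 − (-5.2) = -6.8°C.
Density altitude = 10100 + 120 × (-6.8) = 10100 + (-816) = 9284 ft.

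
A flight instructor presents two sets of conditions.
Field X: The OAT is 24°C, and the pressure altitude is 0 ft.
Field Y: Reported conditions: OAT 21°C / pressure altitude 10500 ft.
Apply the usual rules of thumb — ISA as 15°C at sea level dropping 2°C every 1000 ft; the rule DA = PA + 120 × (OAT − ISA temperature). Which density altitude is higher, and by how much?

Field Y by 12660 ft

Field X: ISA temp = 15°C, deviation +9°C, DA = 0 + 120 × 9 = 1080 ft.
Field Y: ISA temp = -6°C, deviation +27°C, DA = 10500 + 120 × 27 = 13740 ft.
Field Y is higher by 13740 − 1080 = 12660 ft.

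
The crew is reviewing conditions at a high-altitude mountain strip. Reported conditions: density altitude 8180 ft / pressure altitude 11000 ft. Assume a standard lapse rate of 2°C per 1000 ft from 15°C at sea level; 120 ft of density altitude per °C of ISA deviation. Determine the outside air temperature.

Density altitude − pressure altitude = 8180 − 11000 = -2820 ft.
At 120 ft/°C that is an ISA deviation of -2820/120 = -23.5°C.
ISA temperature at 11000 ft = 15 − 2 × (11000/1000) = -7°C.
OAT = ISA + deviation = -7 + (-23.5) = -30.5°C.

-30.5°C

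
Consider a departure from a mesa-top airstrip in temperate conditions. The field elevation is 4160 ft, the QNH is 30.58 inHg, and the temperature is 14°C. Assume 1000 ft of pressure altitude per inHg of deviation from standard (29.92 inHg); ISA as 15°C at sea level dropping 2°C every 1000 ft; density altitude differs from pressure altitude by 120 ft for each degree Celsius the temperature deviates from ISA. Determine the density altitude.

Pressure altitude = 4160 + (29.92 − 30.58) × 1000 = 4160 + (-660) = 3500 ft.
ISA temperature at 3500 ft = 15 − 2 × (3500/1000) = 8°C.
ISA deviation = 14 − 8 = +6°C.
Density altitude = 3500 + 120 × (6) = 4220 ft.

4220 ft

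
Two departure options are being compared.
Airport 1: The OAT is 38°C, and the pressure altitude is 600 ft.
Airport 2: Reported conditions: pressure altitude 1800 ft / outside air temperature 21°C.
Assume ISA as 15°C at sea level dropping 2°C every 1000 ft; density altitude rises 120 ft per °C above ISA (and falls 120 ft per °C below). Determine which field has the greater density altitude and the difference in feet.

Airport 1: ISA temp = 13.8°C, deviation +24.2°C, DA = 600 + 120 × 24.2 = 3504 ft.
Airport 2: ISA temp = 11.4°C, deviation +9.6°C, DA = 1800 + 120 × 9.6 = 2952 ft.
Airport 1 is higher by 3504 − 2952 = 552 ft.

Airport 1 by 552 ft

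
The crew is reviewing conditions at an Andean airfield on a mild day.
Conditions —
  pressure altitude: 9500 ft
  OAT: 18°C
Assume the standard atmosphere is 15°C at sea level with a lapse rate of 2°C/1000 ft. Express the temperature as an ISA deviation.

ISA+22°C

ISA temperature at 9500 ft = 15 − 2 × (9500/1000) = -4°C.
Deviation = OAT − ISA = 18 − (-4) = +22°C.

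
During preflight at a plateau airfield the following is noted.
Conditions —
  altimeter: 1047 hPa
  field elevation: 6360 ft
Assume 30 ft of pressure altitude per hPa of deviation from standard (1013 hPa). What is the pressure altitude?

5340 ft

Pressure correction = (1013 − 1047) × 30 = -1020 ft.
Pressure altitude = 6360 + (-1020) = 5340 ft.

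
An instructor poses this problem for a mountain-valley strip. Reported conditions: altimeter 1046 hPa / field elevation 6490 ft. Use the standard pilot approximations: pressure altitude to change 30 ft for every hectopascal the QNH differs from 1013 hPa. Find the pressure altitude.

5500 ft

Pressure correction = (1013 − 1046) × 30 = -990 ft.
Pressure altitude = 6490 + (-990) = 5500 ft.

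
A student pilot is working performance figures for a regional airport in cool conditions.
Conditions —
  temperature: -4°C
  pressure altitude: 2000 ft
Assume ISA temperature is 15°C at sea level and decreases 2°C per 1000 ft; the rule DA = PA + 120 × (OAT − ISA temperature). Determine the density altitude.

200 ft

ISA temperature at 2000 ft = 15 − 2 × (2000/1000) = 11°C.
ISA deviation = -4 − 11 = -15°C.
Density altitude = 2000 + 120 × (-15) = 2000 + (-1800) = 200 ft.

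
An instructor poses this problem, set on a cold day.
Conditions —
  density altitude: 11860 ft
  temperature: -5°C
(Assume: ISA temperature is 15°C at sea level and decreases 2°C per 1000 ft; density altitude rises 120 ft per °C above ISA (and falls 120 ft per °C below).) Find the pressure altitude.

DA = PA + 120 × (OAT − (15 − 2·PA/1000)) = PA + 120·OAT − 1800 + 0.24·PA = 1.24·PA + 120·OAT − 1800.
So 1.24·PA = 11860 − 120 × (-5) + 1800 = 14260.
PA = 14260 / 1.24 = 11500 ft.

11500 ft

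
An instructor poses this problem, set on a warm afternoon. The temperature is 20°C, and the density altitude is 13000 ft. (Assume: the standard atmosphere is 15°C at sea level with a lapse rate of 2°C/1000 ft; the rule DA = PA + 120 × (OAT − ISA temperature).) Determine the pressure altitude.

10000 ft

DA = PA + 120 × (OAT − (15 − 2·PA/1000)) = PA + 120·OAT − 1800 + 0.24·PA = 1.24·PA + 120·OAT − 1800.
So 1.24·PA = 13000 − 120 × 20 + 1800 = 12400.
PA = 12400 / 1.24 = 10000 ft.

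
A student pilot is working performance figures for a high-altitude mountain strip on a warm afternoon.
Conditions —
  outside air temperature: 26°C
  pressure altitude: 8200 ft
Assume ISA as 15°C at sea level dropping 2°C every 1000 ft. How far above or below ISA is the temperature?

ISA temperature at 8200 ft = 15 − 2 × (8200/1000) = -1.4°C.
Deviation = OAT − ISA = 26 − (-1.4) = +27.4°C.

ISA+27.4°C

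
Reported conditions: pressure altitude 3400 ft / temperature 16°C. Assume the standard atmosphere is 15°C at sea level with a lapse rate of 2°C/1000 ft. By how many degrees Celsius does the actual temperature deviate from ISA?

ISA temperature at 3400 ft = 15 − 2 × (3400/1000) = 8.2°C.
Deviation = OAT − ISA = 16 − 8.2 = +7.8°C.

ISA+7.8°C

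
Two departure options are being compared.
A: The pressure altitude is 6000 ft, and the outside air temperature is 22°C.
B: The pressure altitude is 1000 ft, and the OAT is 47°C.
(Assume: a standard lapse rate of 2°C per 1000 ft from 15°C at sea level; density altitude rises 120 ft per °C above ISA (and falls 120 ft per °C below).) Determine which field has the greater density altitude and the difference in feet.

A by 3200 ft

A: ISA temp = 3°C, deviation +19°C, DA = 6000 + 120 × 19 = 8280 ft.
B: ISA temp = 13°C, deviation +34°C, DA = 1000 + 120 × 34 = 5080 ft.
A is higher by 8280 − 5080 = 3200 ft.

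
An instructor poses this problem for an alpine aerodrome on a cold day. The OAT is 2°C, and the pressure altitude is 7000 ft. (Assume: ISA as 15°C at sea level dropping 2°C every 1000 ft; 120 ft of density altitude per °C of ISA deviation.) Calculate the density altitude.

7120 ft

ISA temperature at 7000 ft = 15 − 2 × (7000/1000) = 1°C.
ISA deviation = 2 − 1 = +1°C.
Density altitude = 7000 + 120 × (1) = 7000 + (+120) = 7120 ft.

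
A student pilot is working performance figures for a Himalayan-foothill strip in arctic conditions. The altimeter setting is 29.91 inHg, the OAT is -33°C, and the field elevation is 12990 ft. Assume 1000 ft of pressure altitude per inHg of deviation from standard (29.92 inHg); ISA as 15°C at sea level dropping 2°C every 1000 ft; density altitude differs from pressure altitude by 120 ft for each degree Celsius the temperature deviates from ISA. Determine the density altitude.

Pressure altitude = 12990 + (29.92 − 29.91) × 1000 = 12990 + (+10) = 13000 ft.
ISA temperature at 13000 ft = 15 − 2 × (13000/1000) = -11°C.
ISA deviation = -33 − (-11) = -22°C.
Density altitude = 13000 + 120 × (-22) = 10360 ft.

10360 ft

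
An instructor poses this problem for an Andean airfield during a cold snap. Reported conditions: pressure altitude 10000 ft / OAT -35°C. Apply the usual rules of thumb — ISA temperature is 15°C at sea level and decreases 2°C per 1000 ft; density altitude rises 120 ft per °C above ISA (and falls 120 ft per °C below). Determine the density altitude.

ISA temperature at 10000 ft = 15 − 2 × (10000/1000) = -5°C.
ISA deviation = -35 − (-5) = -30°C.
Density altitude = 10000 + 120 × (-30) = 10000 + (-3600) = 6400 ft.

6400 ft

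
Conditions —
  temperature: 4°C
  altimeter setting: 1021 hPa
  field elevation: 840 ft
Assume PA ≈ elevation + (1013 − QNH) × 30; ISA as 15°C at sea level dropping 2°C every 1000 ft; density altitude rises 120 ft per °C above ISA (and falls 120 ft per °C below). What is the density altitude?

Pressure altitude = 840 + (1013 − 1021) × 30 = 840 + (-240) = 600 ft.
ISA temperature at 600 ft = 15 − 2 × (600/1000) = 13.8°C.
ISA deviation = 4 − 13.8 = -9.8°C.
Density altitude = 600 + 120 × (-9.8) = -576 ft.

-576 ft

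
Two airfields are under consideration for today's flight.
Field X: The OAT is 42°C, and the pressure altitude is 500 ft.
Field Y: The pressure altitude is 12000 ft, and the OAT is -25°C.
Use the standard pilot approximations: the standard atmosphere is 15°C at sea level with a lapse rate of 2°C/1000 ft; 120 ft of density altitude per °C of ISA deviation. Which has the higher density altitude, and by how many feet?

Field Y by 6220 ft

Field X: ISA temp = 14°C, deviation +28°C, DA = 500 + 120 × 28 = 3860 ft.
Field Y: ISA temp = -9°C, deviation -16°C, DA = 12000 + 120 × (-16) = 10080 ft.
Field Y is higher by 10080 − 3860 = 6220 ft.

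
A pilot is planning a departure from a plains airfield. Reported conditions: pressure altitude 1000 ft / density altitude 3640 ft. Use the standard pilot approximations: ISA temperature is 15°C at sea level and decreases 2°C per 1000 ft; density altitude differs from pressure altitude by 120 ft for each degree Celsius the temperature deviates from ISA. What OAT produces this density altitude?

Density altitude − pressure altitude = 3640 − 1000 = +2640 ft.
At 120 ft/°C that is an ISA deviation of 2640/120 = +22°C.
ISA temperature at 1000 ft = 15 − 2 × (1000/1000) = 13°C.
OAT = ISA + deviation = 13 + (+22) = 35°C.

35°C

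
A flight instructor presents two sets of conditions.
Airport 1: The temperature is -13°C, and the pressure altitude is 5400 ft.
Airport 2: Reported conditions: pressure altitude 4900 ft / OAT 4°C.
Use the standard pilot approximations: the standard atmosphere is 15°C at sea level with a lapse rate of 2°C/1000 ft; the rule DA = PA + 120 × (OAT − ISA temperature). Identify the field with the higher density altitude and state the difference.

Airport 1: ISA temp = 4.2°C, deviation -17.2°C, DA = 5400 + 120 × (-17.2) = 3336 ft.
Airport 2: ISA temp = 5.2°C, deviation -1.2°C, DA = 4900 + 120 × (-1.2) = 4756 ft.
Airport 2 is higher by 4756 − 3336 = 1420 ft.

Airport 2 by 1420 ft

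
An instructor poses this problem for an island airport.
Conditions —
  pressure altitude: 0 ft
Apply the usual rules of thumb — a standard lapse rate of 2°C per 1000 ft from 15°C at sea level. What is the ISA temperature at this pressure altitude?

ISA temperature = 15 − 2 × (0/1000) = 15 − 0 = 15°C.

15°C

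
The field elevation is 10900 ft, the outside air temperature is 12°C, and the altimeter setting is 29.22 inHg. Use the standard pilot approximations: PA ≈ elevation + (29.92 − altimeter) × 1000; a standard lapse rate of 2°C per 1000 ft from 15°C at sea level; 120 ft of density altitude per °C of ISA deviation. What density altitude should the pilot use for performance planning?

Pressure altitude = 10900 + (29.92 − 29.22) × 1000 = 10900 + (+700) = 11600 ft.
ISA temperature at 11600 ft = 15 − 2 × (11600/1000) = -8.2°C.
ISA deviation = 12 − (-8.2) = +20.2°C.
Density altitude = 11600 + 120 × (20.2) = 14024 ft.

14024 ft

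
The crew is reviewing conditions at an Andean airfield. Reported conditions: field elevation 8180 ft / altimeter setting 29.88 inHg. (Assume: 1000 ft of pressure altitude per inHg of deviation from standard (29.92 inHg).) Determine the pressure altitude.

Pressure correction = (29.92 − 29.88) × 1000 = +40 ft.
Pressure altitude = 8180 + (+40) = 8220 ft.

8220 ft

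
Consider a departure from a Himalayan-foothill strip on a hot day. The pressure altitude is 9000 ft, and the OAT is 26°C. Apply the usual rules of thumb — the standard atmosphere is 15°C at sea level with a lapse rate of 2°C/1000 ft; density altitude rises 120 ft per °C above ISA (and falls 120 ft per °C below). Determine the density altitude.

ISA temperature at 9000 ft = 15 − 2 × (9000/1000) = -3°C.
ISA deviation = 26 − (-3) = +29°C.
Density altitude = 9000 + 120 × (29) = 9000 + (+3480) = 12480 ft.

12480 ft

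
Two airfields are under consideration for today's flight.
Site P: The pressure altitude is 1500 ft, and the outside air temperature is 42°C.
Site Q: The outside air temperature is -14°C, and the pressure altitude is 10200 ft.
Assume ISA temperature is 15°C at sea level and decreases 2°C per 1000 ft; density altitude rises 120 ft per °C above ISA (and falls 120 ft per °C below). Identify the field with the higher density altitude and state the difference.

Site Q by 4068 ft

Site P: ISA temp = 12°C, deviation +30°C, DA = 1500 + 120 × 30 = 5100 ft.
Site Q: ISA temp = -5.4°C, deviation -8.6°C, DA = 10200 + 120 × (-8.6) = 9168 ft.
Site Q is higher by 9168 − 5100 = 4068 ft.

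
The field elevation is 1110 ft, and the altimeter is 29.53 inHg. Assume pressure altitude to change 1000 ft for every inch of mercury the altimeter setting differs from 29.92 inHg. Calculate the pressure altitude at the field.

1500 ft

Pressure correction = (29.92 − 29.53) × 1000 = +390 ft.
Pressure altitude = 1110 + (+390) = 1500 ft.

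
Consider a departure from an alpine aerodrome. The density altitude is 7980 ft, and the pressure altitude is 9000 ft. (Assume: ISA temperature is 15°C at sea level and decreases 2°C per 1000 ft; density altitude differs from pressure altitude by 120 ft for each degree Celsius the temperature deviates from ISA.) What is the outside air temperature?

Density altitude − pressure altitude = 7980 − 9000 = -1020 ft.
At 120 ft/°C that is an ISA deviation of -1020/120 = -8.5°C.
ISA temperature at 9000 ft = 15 − 2 × (9000/1000) = -3°C.
OAT = ISA + deviation = -3 + (-8.5) = -11.5°C.

-11.5°C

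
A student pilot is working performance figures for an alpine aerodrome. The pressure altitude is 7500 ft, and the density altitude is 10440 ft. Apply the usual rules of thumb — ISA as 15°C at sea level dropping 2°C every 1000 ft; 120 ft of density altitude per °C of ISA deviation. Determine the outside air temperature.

Density altitude − pressure altitude = 10440 − 7500 = +2940 ft.
At 120 ft/°C that is an ISA deviation of 2940/120 = +24.5°C.
ISA temperature at 7500 ft = 15 − 2 × (7500/1000) = 0°C.
OAT = ISA + deviation = 0 + (+24.5) = 24.5°C.

24.5°C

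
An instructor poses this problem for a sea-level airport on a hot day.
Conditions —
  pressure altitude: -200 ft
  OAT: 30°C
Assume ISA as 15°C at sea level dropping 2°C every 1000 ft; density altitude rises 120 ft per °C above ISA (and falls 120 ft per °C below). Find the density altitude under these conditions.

ISA temperature at -200 ft = 15 − 2 × (-200/1000) = 15.4°C.
ISA deviation = 30 − 15.4 = +14.6°C.
Density altitude = -200 + 120 × (14.6) = -200 + (+1752) = 1552 ft.

1552 ft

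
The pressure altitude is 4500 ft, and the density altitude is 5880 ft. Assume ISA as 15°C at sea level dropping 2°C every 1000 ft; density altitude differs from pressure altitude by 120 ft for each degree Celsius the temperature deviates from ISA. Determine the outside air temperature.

17.5°C

Density altitude − pressure altitude = 5880 − 4500 = +1380 ft.
At 120 ft/°C that is an ISA deviation of 1380/120 = +11.5°C.
ISA temperature at 4500 ft = 15 − 2 × (4500/1000) = 6°C.
OAT = ISA + deviation = 6 + (+11.5) = 17.5°C.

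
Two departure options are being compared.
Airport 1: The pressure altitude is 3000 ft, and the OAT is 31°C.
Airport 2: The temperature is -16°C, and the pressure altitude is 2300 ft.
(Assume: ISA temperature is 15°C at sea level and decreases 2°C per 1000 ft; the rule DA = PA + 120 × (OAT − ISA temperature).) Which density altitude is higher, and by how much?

Airport 1 by 6508 ft

Airport 1: ISA temp = 9°C, deviation +22°C, DA = 3000 + 120 × 22 = 5640 ft.
Airport 2: ISA temp = 10.4°C, deviation -26.4°C, DA = 2300 + 120 × (-26.4) = -868 ft.
Airport 1 is higher by 5640 − (-868) = 6508 ft.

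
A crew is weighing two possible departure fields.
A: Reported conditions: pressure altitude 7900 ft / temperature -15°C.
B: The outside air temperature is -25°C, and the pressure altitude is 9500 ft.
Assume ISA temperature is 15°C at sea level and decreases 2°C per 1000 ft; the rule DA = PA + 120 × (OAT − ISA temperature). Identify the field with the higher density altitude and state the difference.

B by 784 ft

A: ISA temp = -0.8°C, deviation -14.2°C, DA = 7900 + 120 × (-14.2) = 6196 ft.
B: ISA temp = -4°C, deviation -21°C, DA = 9500 + 120 × (-21) = 6980 ft.
B is higher by 6980 − 6196 = 784 ft.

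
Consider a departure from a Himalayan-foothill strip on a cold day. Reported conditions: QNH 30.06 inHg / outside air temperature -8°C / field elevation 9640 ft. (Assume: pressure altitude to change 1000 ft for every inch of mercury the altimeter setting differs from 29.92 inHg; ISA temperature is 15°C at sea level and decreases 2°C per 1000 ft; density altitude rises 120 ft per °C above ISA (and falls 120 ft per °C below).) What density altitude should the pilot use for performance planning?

Pressure altitude = 9640 + (29.92 − 30.06) × 1000 = 9640 + (-140) = 9500 ft.
ISA temperature at 9500 ft = 15 − 2 × (9500/1000) = -4°C.
ISA deviation = -8 − (-4) = -4°C.
Density altitude = 9500 + 120 × (-4) = 9020 ft.

9020 ft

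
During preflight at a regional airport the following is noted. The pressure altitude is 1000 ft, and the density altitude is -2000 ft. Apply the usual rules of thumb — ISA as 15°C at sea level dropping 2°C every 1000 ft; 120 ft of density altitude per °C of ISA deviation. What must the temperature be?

Density altitude − pressure altitude = -2000 − 1000 = -3000 ft.
At 120 ft/°C that is an ISA deviation of -3000/120 = -25°C.
ISA temperature at 1000 ft = 15 − 2 × (1000/1000) = 13°C.
OAT = ISA + deviation = 13 + (-25) = -12°C.

-12°C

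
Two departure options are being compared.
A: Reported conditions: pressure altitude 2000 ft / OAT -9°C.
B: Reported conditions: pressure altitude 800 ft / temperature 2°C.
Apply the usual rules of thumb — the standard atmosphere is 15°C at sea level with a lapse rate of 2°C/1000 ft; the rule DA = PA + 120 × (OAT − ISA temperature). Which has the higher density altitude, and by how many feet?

A: ISA temp = 11°C, deviation -20°C, DA = 2000 + 120 × (-20) = -400 ft.
B: ISA temp = 13.4°C, deviation -11.4°C, DA = 800 + 120 × (-11.4) = -568 ft.
A is higher by -400 − (-568) = 168 ft.

A by 168 ft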